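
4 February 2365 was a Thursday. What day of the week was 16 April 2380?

From February 4, 2365 to February 4, 2380: 15 years, of which 3 contain a Feb 29 — 12×365 + 3×366 = 5478 days.
February 2380: 29 − 4 = 25 days remain (2380 is a leap year, so February has 29 days).
Then March (31): 31 days.
April 1–16, 2380: 16 days.
Residual: 72 days.
Total: 5550 days.
5550 mod 7 = 6, so 6 days after Thursday is Wednesday.

Wednesday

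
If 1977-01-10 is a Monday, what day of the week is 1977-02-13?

January 1977: 31 − 10 = 21 days remain.
February 1–13, 1977: 13 days (1977 is not a leap year).
Total: 21 + 13 = 34 days.
34 mod 7 = 6, so 6 days after Monday is Sunday.

Sunday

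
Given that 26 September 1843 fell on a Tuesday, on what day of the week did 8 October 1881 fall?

Day-of-year of September 26, 1843: 269.
Day-of-year of October 8, 1881: 281.
1843 has 365 days, so 365 − 269 = 96 days remain in 1843.
Full years 1844–1880: 27 common + 10 leap = 27×365 + 10×366 = 13515 days.
Total: 96 + 13515 + 281 = 13892 days.
13892 mod 7 = 4, so 4 days after Tuesday is Saturday.

Saturday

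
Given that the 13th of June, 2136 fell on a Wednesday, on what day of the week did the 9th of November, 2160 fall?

Sunday

From June 13, 2136 to June 13, 2160: 24 years, of which 6 contain a Feb 29 — 18×365 + 6×366 = 8766 days.
June 2160: 30 − 13 = 17 days remain.
Then July (31), August (31), September (30), October (31): 31 + 31 + 30 + 31 = 123 days.
November 1–9, 2160: 9 days.
Residual: 149 days.
Total: 8915 days.
8915 mod 7 = 4, so 4 days after Wednesday is Sunday.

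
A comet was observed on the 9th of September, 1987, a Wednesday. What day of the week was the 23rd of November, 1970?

Count forward from the earlier date (November 23, 1970) to the later (September 9, 1987):
Day-of-year of November 23, 1970: 327.
Day-of-year of September 9, 1987: 252.
1970 has 365 days, so 365 − 327 = 38 days remain in 1970.
Full years 1971–1986: 12 common + 4 leap = 12×365 + 4×366 = 5844 days.
Total: 38 + 5844 + 252 = 6134 days.
6134 mod 7 = 2, so 2 days before Wednesday is Monday.

Monday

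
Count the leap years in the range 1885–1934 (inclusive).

Years divisible by 4 in [1885, 1934]: 1888, 1892, 1896, 1900, 1904, 1908, 1912, 1916, 1920, 1924, 1928, 1932.
Of these, 1900 is divisible by 100 but not 400, so not leap.
Leap years: 12 − 1 = 11.

11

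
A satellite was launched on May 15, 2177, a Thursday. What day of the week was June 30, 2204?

From May 15, 2177 to May 15, 2204: 27 years, of which 6 contain a Feb 29 — 21×365 + 6×366 = 9861 days.
(2200 is not a leap year (divisible by 100 but not 400).)
May 2204: 31 − 15 = 16 days remain.
June 1–30, 2204: 30 days.
Residual: 46 days.
Total: 9907 days.
9907 mod 7 = 2, so 2 days after Thursday is Saturday.

Saturday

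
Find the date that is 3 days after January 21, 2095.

January 24, 2095

Count 3 days after January 21, 2095:
Within January 2095: 24 − 21 = 3 days.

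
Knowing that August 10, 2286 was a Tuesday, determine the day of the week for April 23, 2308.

From August 10, 2286 to August 10, 2307: 21 years, of which 4 contain a Feb 29 — 17×365 + 4×366 = 7669 days.
(2300 is not a leap year (divisible by 100 but not 400).)
August 2307: 31 − 10 = 21 days remain.
Then September (30), October (31), November (30), December (31), January (31), February 2308 (29), March (31): 30 + 31 + 30 + 31 + 31 + 29 + 31 = 213 days.
April 1–23, 2308: 23 days.
Residual: 257 days.
Total: 7926 days.
7926 mod 7 = 2, so 2 days after Tuesday is Thursday.

Thursday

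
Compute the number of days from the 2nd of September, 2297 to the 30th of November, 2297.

89

September 2297: 30 − 2 = 28 days remain.
Then October (31): 31 days.
November 1–30, 2297: 30 days.
Total: 28 + 31 + 30 = 89 days.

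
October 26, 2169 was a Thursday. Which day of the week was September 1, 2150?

Tuesday

Count forward from the earlier date (September 1, 2150) to the later (October 26, 2169):
From September 1, 2150 to September 1, 2169: 19 years, of which 5 contain a Feb 29 — 14×365 + 5×366 = 6940 days.
September 2169: 30 − 1 = 29 days remain.
October 1–26, 2169: 26 days.
Residual: 55 days.
Total: 6995 days.
6995 mod 7 = 2, so 2 days before Thursday is Tuesday.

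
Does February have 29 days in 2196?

2196 is a leap year.

Yes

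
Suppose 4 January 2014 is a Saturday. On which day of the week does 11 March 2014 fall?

January 2014: 31 − 4 = 27 days remain.
Then February 2014 (28): 28 days.
March 1–11, 2014: 11 days.
Total: 27 + 28 + 11 = 66 days.
66 mod 7 = 3, so 3 days after Saturday is Tuesday.

Tuesday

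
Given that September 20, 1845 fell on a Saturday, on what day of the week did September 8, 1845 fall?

Count forward from the earlier date (September 8, 1845) to the later (September 20, 1845):
Within September 1845: 20 − 8 = 12 days.
12 mod 7 = 5, so 5 days before Saturday is Monday.

Monday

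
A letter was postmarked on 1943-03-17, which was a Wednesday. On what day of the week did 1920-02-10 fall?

Count forward from the earlier date (February 10, 1920) to the later (March 17, 1943):
Day-of-year of February 10, 1920: 41.
Day-of-year of March 17, 1943: 76.
1920 has 366 days, so 366 − 41 = 325 days remain in 1920.
Full years 1921–1942: 17 common + 5 leap = 17×365 + 5×366 = 8035 days.
Total: 325 + 8035 + 76 = 8436 days.
8436 mod 7 = 1, so 1 day before Wednesday is Tuesday.

Tuesday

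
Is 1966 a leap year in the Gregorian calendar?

No

1966 is not a leap year.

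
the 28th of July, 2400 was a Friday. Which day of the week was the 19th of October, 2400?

July 2400: 31 − 28 = 3 days remain.
Then August (31), September (30): 31 + 30 = 61 days.
October 1–19, 2400: 19 days.
Total: 3 + 61 + 19 = 83 days.
83 mod 7 = 6, so 6 days after Friday is Thursday.

Thursday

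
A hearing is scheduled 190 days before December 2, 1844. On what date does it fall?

May 26, 1844

Count 190 days before December 2, 1844:
May 1844: 31 − 26 = 5 days remain.
Then June (30), July (31), August (31), September (30), October (31), November (30): 30 + 31 + 31 + 30 + 31 + 30 = 183 days.
December 1–2, 1844: 2 days.
Total: 5 + 183 + 2 = 190 days.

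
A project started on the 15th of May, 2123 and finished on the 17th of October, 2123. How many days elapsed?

155

May 2123: 31 − 15 = 16 days remain.
Then June (30), July (31), August (31), September (30): 30 + 31 + 31 + 30 = 122 days.
October 1–17, 2123: 17 days.
Total: 16 + 122 + 17 = 155 days.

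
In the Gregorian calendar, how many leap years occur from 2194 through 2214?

Years divisible by 4 in [2194, 2214]: 2196, 2200, 2204, 2208, 2212.
Of these, 2200 is divisible by 100 but not 400, so not leap.
Leap years: 5 − 1 = 4.

4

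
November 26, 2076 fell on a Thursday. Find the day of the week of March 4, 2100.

Thursday

From November 26, 2076 to November 26, 2099: 23 years, of which 5 contain a Feb 29 — 18×365 + 5×366 = 8400 days.
November 2099: 30 − 26 = 4 days remain.
Then December (31), January (31), February 2100 (28): 31 + 31 + 28 = 90 days.
March 1–4, 2100: 4 days.
Residual: 98 days.
Total: 8498 days.
8498 is a multiple of 7, so March 4, 2100 falls on the same weekday: Thursday.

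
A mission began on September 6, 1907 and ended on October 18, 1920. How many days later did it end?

4791

From September 6, 1907 to September 6, 1920: 13 years, of which 4 contain a Feb 29 — 9×365 + 4×366 = 4749 days.
September 1920: 30 − 6 = 24 days remain.
October 1–18, 1920: 18 days.
Residual: 42 days.
Total: 4791 days.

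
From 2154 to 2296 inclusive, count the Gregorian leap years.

Years divisible by 4: 2156, 2160, …, 2296 — 36 in all.
Of these, 2200 is divisible by 100 but not 400, so not leap.
Leap years: 36 − 1 = 35.

35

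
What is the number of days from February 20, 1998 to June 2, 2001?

Day-of-year of February 20, 1998: 51.
Day-of-year of June 2, 2001: 153.
1998 has 365 days, so 365 − 51 = 314 days remain in 1998.
Full years: 1999: 365; 2000: 366. Sum = 731.
Total: 314 + 731 + 153 = 1198 days.

1198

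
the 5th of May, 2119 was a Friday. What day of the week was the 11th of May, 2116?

Count forward from the earlier date (May 11, 2116) to the later (May 5, 2119):
Day-of-year of May 11, 2116: 132.
Day-of-year of May 5, 2119: 125.
2116 has 366 days, so 366 − 132 = 234 days remain in 2116.
Full years: 2117: 365; 2118: 365. Sum = 730.
Total: 234 + 730 + 125 = 1089 days.
1089 mod 7 = 4, so 4 days before Friday is Monday.

Monday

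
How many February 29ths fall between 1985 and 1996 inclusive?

3

Years divisible by 4 in [1985, 1996]: 1988, 1992, 1996.
No century exceptions apply. Count: 3.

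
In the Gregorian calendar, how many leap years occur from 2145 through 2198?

13

Years divisible by 4: 2148, 2152, …, 2196 — 13 in all.
No century exceptions apply. Count: 13.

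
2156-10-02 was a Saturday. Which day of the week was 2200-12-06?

Day-of-year of October 2, 2156: 276.
Day-of-year of December 6, 2200: 340.
2156 has 366 days, so 366 − 276 = 90 days remain in 2156.
Full years 2157–2199: 33 common + 10 leap = 33×365 + 10×366 = 15705 days.
Total: 90 + 15705 + 340 = 16135 days.
16135 is a multiple of 7, so 2200-12-06 falls on the same weekday: Saturday.

Saturday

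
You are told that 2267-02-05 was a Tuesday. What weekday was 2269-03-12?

Day-of-year of February 5, 2267: 36.
Day-of-year of March 12, 2269: 71.
2267 has 365 days, so 365 − 36 = 329 days remain in 2267.
Full years: 2268: 366. Sum = 366.
Total: 329 + 366 + 71 = 766 days.
766 mod 7 = 3, so 3 days after Tuesday is Friday.

Friday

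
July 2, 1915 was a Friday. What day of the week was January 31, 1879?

Count forward from the earlier date (January 31, 1879) to the later (July 2, 1915):
Day-of-year of January 31, 1879: 31.
Day-of-year of July 2, 1915: 183.
1879 has 365 days, so 365 − 31 = 334 days remain in 1879.
Full years 1880–1914: 27 common + 8 leap = 27×365 + 8×366 = 12783 days.
Total: 334 + 12783 + 183 = 13300 days.
13300 is a multiple of 7, so January 31, 1879 falls on the same weekday: Friday.

Friday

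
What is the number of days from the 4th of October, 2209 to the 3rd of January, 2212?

October 4, 2209 → October 4, 2210: 365 days.
October 4, 2210 → October 4, 2211: 365 days.
October 2211: 31 − 4 = 27 days remain.
Then November (30), December (31): 30 + 31 = 61 days.
January 1–3, 2212: 3 days.
Residual: 91 days.
Total: 821 days.

821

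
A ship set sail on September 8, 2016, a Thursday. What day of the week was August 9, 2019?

Friday

Day-of-year of September 8, 2016: 252.
Day-of-year of August 9, 2019: 221.
2016 has 366 days, so 366 − 252 = 114 days remain in 2016.
Full years: 2017: 365; 2018: 365. Sum = 730.
Total: 114 + 730 + 221 = 1065 days.
1065 mod 7 = 1, so 1 day after Thursday is Friday.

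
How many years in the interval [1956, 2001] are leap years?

Years divisible by 4 in [1956, 2001]: 1956, 1960, 1964, 1968, 1972, 1976, 1980, 1984, 1988, 1992, 1996, 2000.
2000 is divisible by 400, so still leap.
No century exceptions apply. Count: 12.

12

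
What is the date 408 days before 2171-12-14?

2170-11-01

Count 408 days before December 14, 2171:
November 1, 2170 → November 1, 2171: 365 days.
November 2171: 30 − 1 = 29 days remain.
December 1–14, 2171: 14 days.
Residual: 43 days.
Total: 408 days.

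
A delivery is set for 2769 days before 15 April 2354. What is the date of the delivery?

15 September 2346

Count 2769 days before April 15, 2354:
From September 15, 2346 to September 15, 2353: 7 years, of which 2 contain a Feb 29 — 5×365 + 2×366 = 2557 days.
September 2353: 30 − 15 = 15 days remain.
Then October (31), November (30), December (31), January (31), February 2354 (28), March (31): 31 + 30 + 31 + 31 + 28 + 31 = 182 days.
April 1–15, 2354: 15 days.
Residual: 212 days.
Total: 2769 days.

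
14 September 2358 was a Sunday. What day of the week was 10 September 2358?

Wednesday

Count forward from the earlier date (September 10, 2358) to the later (September 14, 2358):
Within September 2358: 14 − 10 = 4 days.
4 mod 7 = 4, so 4 days before Sunday is Wednesday.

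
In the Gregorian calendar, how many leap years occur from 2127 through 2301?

Years divisible by 4: 2128, 2132, …, 2300 — 44 in all.
Of these, 2200, 2300 are divisible by 100 but not 400, so not leap.
Leap years: 44 − 2 = 42.

42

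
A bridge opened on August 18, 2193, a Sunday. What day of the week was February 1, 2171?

Friday

Count forward from the earlier date (February 1, 2171) to the later (August 18, 2193):
From February 1, 2171 to February 1, 2193: 22 years, of which 6 contain a Feb 29 — 16×365 + 6×366 = 8036 days.
February 2193: 28 − 1 = 27 days remain (2193 is not a leap year, so February has 28 days).
Then March (31), April (30), May (31), June (30), July (31): 31 + 30 + 31 + 30 + 31 = 153 days.
August 1–18, 2193: 18 days.
Residual: 198 days.
Total: 8234 days.
8234 mod 7 = 2, so 2 days before Sunday is Friday.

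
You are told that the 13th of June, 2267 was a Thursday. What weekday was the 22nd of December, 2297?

From June 13, 2267 to June 13, 2297: 30 years, of which 8 contain a Feb 29 — 22×365 + 8×366 = 10958 days.
June 2297: 30 − 13 = 17 days remain.
Then July (31), August (31), September (30), October (31), November (30): 31 + 31 + 30 + 31 + 30 = 153 days.
December 1–22, 2297: 22 days.
Residual: 192 days.
Total: 11150 days.
11150 mod 7 = 6, so 6 days after Thursday is Wednesday.

Wednesday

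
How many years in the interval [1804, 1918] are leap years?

28

Years divisible by 4: 1804, 1808, …, 1916 — 29 in all.
Of these, 1900 is divisible by 100 but not 400, so not leap.
Leap years: 29 − 1 = 28.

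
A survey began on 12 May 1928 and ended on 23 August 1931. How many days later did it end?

1198

May 12, 1928 → May 12, 1929: 365 days.
May 12, 1929 → May 12, 1930: 365 days.
May 12, 1930 → May 12, 1931: 365 days.
May 1931: 31 − 12 = 19 days remain.
Then June (30), July (31): 30 + 31 = 61 days.
August 1–23, 1931: 23 days.
Residual: 103 days.
Total: 1198 days.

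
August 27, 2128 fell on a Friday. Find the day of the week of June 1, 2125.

Count forward from the earlier date (June 1, 2125) to the later (August 27, 2128):
Day-of-year of June 1, 2125: 152.
Day-of-year of August 27, 2128: 240.
2125 has 365 days, so 365 − 152 = 213 days remain in 2125.
Full years: 2126: 365; 2127: 365. Sum = 730.
Total: 213 + 730 + 240 = 1183 days.
1183 is a multiple of 7, so June 1, 2125 falls on the same weekday: Friday.

Friday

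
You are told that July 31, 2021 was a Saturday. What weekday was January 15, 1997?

Count forward from the earlier date (January 15, 1997) to the later (July 31, 2021):
Day-of-year of January 15, 1997: 15.
Day-of-year of July 31, 2021: 212.
1997 has 365 days, so 365 − 15 = 350 days remain in 1997.
Full years 1998–2020: 17 common + 6 leap = 17×365 + 6×366 = 8401 days.
Total: 350 + 8401 + 212 = 8963 days.
8963 mod 7 = 3, so 3 days before Saturday is Wednesday.

Wednesday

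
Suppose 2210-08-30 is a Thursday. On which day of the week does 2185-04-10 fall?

Count forward from the earlier date (April 10, 2185) to the later (August 30, 2210):
From April 10, 2185 to April 10, 2210: 25 years, of which 5 contain a Feb 29 — 20×365 + 5×366 = 9130 days.
(2200 is not a leap year (divisible by 100 but not 400).)
April 2210: 30 − 10 = 20 days remain.
Then May (31), June (30), July (31): 31 + 30 + 31 = 92 days.
August 1–30, 2210: 30 days.
Residual: 142 days.
Total: 9272 days.
9272 mod 7 = 4, so 4 days before Thursday is Sunday.

Sunday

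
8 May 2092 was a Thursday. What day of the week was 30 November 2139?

Monday

From May 8, 2092 to May 8, 2139: 47 years, of which 10 contain a Feb 29 — 37×365 + 10×366 = 17165 days.
(2100 is not a leap year (divisible by 100 but not 400).)
May 2139: 31 − 8 = 23 days remain.
Then June (30), July (31), August (31), September (30), October (31): 30 + 31 + 31 + 30 + 31 = 153 days.
November 1–30, 2139: 30 days.
Residual: 206 days.
Total: 17371 days.
17371 mod 7 = 4, so 4 days after Thursday is Monday.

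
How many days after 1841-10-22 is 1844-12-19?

Day-of-year of October 22, 1841: 295.
Day-of-year of December 19, 1844: 354.
1841 has 365 days, so 365 − 295 = 70 days remain in 1841.
Full years: 1842: 365; 1843: 365. Sum = 730.
Total: 70 + 730 + 354 = 1154 days.

1154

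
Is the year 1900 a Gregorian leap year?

1900 is not a leap year (divisible by 100 but not 400).

No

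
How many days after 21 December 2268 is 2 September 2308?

From December 21, 2268 to December 21, 2307: 39 years, of which 8 contain a Feb 29 — 31×365 + 8×366 = 14243 days.
(2300 is not a leap year (divisible by 100 but not 400).)
December 2307: 31 − 21 = 10 days remain.
Then January (31), February 2308 (29), March (31), April (30), May (31), June (30), July (31), August (31): 31 + 29 + 31 + 30 + 31 + 30 + 31 + 31 = 244 days.
September 1–2, 2308: 2 days.
Residual: 256 days.
Total: 14499 days.

14499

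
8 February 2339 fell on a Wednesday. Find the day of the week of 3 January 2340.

Wednesday

Day-of-year of February 8, 2339: 39.
Day-of-year of January 3, 2340: 3.
2339 has 365 days, so 365 − 39 = 326 days remain in 2339.
Total: 326 + 3 = 329 days.
329 is a multiple of 7, so 3 January 2340 falls on the same weekday: Wednesday.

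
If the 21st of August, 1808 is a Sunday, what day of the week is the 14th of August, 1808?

Sunday

Count forward from the earlier date (August 14, 1808) to the later (August 21, 1808):
Within August 1808: 21 − 14 = 7 days.
7 is a multiple of 7, so the 14th of August, 1808 falls on the same weekday: Sunday.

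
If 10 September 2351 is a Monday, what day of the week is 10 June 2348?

Thursday

Count forward from the earlier date (June 10, 2348) to the later (September 10, 2351):
Day-of-year of June 10, 2348: 162.
Day-of-year of September 10, 2351: 253.
2348 has 366 days, so 366 − 162 = 204 days remain in 2348.
Full years: 2349: 365; 2350: 365. Sum = 730.
Total: 204 + 730 + 253 = 1187 days.
1187 mod 7 = 4, so 4 days before Monday is Thursday.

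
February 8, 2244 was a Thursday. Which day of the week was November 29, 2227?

Thursday

Count forward from the earlier date (November 29, 2227) to the later (February 8, 2244):
From November 29, 2227 to November 29, 2243: 16 years, of which 4 contain a Feb 29 — 12×365 + 4×366 = 5844 days.
November 2243: 30 − 29 = 1 day remains.
Then December (31), January (31): 31 + 31 = 62 days.
February 1–8, 2244: 8 days (2244 is a leap year).
Residual: 71 days.
Total: 5915 days.
5915 is a multiple of 7, so November 29, 2227 falls on the same weekday: Thursday.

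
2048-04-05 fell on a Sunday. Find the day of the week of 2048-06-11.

Thursday

April 2048: 30 − 5 = 25 days remain.
Then May (31): 31 days.
June 1–11, 2048: 11 days.
Total: 25 + 31 + 11 = 67 days.
67 mod 7 = 4, so 4 days after Sunday is Thursday.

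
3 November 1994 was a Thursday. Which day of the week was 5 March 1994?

Count forward from the earlier date (March 5, 1994) to the later (November 3, 1994):
March 1994: 31 − 5 = 26 days remain.
Then April (30), May (31), June (30), July (31), August (31), September (30), October (31): 30 + 31 + 30 + 31 + 31 + 30 + 31 = 214 days.
November 1–3, 1994: 3 days.
Total: 26 + 214 + 3 = 243 days.
243 mod 7 = 5, so 5 days before Thursday is Saturday.

Saturday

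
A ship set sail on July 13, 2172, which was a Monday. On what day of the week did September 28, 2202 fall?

Tuesday

Day-of-year of July 13, 2172: 195.
Day-of-year of September 28, 2202: 271.
2172 has 366 days, so 366 − 195 = 171 days remain in 2172.
Full years 2173–2201: 23 common + 6 leap = 23×365 + 6×366 = 10591 days.
Total: 171 + 10591 + 271 = 11033 days.
11033 mod 7 = 1, so 1 day after Monday is Tuesday.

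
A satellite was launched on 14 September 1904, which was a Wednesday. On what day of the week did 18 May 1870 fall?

Count forward from the earlier date (May 18, 1870) to the later (September 14, 1904):
Day-of-year of May 18, 1870: 138.
Day-of-year of September 14, 1904: 258.
1870 has 365 days, so 365 − 138 = 227 days remain in 1870.
Full years 1871–1903: 26 common + 7 leap = 26×365 + 7×366 = 12052 days.
Total: 227 + 12052 + 258 = 12537 days.
12537 is a multiple of 7, so 18 May 1870 falls on the same weekday: Wednesday.

Wednesday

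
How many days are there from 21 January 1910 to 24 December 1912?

January 21, 1910 → January 21, 1911: 365 days.
January 21, 1911 → January 21, 1912: 365 days.
January 1912: 31 − 21 = 10 days remain.
Then 10 full months totalling 304 days.
December 1–24, 1912: 24 days.
Residual: 338 days.
Total: 1068 days.

1068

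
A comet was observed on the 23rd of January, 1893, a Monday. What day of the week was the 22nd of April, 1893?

January 1893: 31 − 23 = 8 days remain.
Then February 1893 (28), March (31): 28 + 31 = 59 days.
April 1–22, 1893: 22 days.
Total: 8 + 59 + 22 = 89 days.
89 mod 7 = 5, so 5 days after Monday is Saturday.

Saturday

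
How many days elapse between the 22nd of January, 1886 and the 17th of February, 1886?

January 1886: 31 − 22 = 9 days remain.
February 1–17, 1886: 17 days (1886 is not a leap year).
Total: 9 + 17 = 26 days.

26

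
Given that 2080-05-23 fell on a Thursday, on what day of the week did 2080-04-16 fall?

Tuesday

Count forward from the earlier date (April 16, 2080) to the later (May 23, 2080):
April 2080: 30 − 16 = 14 days remain.
May 1–23, 2080: 23 days.
Total: 14 + 23 = 37 days.
37 mod 7 = 2, so 2 days before Thursday is Tuesday.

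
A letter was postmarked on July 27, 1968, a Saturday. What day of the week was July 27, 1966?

Wednesday

Count forward from the earlier date (July 27, 1966) to the later (July 27, 1968):
July 27, 1966 → July 27, 1967: 365 days.
July 27, 1967 → July 27, 1968: 366 days (1968 is a leap year).
Total: 731 days.
731 mod 7 = 3, so 3 days before Saturday is Wednesday.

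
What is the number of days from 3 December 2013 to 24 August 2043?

10856

From December 3, 2013 to December 3, 2042: 29 years, of which 7 contain a Feb 29 — 22×365 + 7×366 = 10592 days.
December 2042: 31 − 3 = 28 days remain.
Then January (31), February 2043 (28), March (31), April (30), May (31), June (30), July (31): 31 + 28 + 31 + 30 + 31 + 30 + 31 = 212 days.
August 1–24, 2043: 24 days.
Residual: 264 days.
Total: 10856 days.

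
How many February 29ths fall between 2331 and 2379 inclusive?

Years divisible by 4 in [2331, 2379]: 2332, 2336, 2340, 2344, 2348, 2352, 2356, 2360, 2364, 2368, 2372, 2376.
No century exceptions apply. Count: 12.

12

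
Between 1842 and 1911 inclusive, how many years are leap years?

16

Years divisible by 4: 1844, 1848, …, 1908 — 17 in all.
Of these, 1900 is divisible by 100 but not 400, so not leap.
Leap years: 17 − 1 = 16.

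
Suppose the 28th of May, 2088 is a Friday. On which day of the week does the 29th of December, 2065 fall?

Tuesday

Count forward from the earlier date (December 29, 2065) to the later (May 28, 2088):
From December 29, 2065 to December 29, 2087: 22 years, of which 5 contain a Feb 29 — 17×365 + 5×366 = 8035 days.
December 2087: 31 − 29 = 2 days remain.
Then January (31), February 2088 (29), March (31), April (30): 31 + 29 + 31 + 30 = 121 days.
May 1–28, 2088: 28 days.
Residual: 151 days.
Total: 8186 days.
8186 mod 7 = 3, so 3 days before Friday is Tuesday.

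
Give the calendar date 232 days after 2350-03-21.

2350-11-08

Count 232 days after March 21, 2350:
March 2350: 31 − 21 = 10 days remain.
Then April (30), May (31), June (30), July (31), August (31), September (30), October (31): 30 + 31 + 30 + 31 + 31 + 30 + 31 = 214 days.
November 1–8, 2350: 8 days.
Total: 10 + 214 + 8 = 232 days.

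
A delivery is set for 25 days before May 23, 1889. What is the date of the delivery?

April 28, 1889

Count 25 days before May 23, 1889:
April 1889: 30 − 28 = 2 days remain.
May 1–23, 1889: 23 days.
Total: 2 + 23 = 25 days.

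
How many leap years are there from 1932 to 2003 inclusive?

Years divisible by 4: 1932, 1936, …, 2000 — 18 in all.
2000 is divisible by 400, so still leap.
No century exceptions apply. Count: 18.

18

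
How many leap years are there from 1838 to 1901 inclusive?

15

Years divisible by 4: 1840, 1844, …, 1900 — 16 in all.
Of these, 1900 is divisible by 100 but not 400, so not leap.
Leap years: 16 − 1 = 15.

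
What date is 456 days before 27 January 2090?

28 October 2088

Count 456 days before January 27, 2090:
October 2088: 31 − 28 = 3 days remain.
Then 14 full months totalling 426 days.
January 1–27, 2090: 27 days.
Total: 3 + 426 + 27 = 456 days.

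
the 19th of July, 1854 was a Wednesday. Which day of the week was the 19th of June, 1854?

Count forward from the earlier date (June 19, 1854) to the later (July 19, 1854):
June 1854: 30 − 19 = 11 days remain.
July 1–19, 1854: 19 days.
Total: 11 + 19 = 30 days.
30 mod 7 = 2, so 2 days before Wednesday is Monday.

Monday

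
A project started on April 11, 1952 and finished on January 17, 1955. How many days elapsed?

Day-of-year of April 11, 1952: 102.
Day-of-year of January 17, 1955: 17.
1952 has 366 days, so 366 − 102 = 264 days remain in 1952.
Full years: 1953: 365; 1954: 365. Sum = 730.
Total: 264 + 730 + 17 = 1011 days.

1011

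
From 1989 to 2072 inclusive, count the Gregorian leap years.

21

Years divisible by 4: 1992, 1996, …, 2072 — 21 in all.
2000 is divisible by 400, so still leap.
No century exceptions apply. Count: 21.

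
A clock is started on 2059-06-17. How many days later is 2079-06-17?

Day-of-year of June 17, 2059: 168.
Day-of-year of June 17, 2079: 168.
2059 has 365 days, so 365 − 168 = 197 days remain in 2059.
Full years 2060–2078: 14 common + 5 leap = 14×365 + 5×366 = 6940 days.
Total: 197 + 6940 + 168 = 7305 days.

7305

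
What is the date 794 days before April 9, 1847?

February 4, 1845

Count 794 days before April 9, 1847:
February 1845: 28 − 4 = 24 days remain (1845 is not a leap year, so February has 28 days).
Then 25 full months totalling 761 days.
April 1–9, 1847: 9 days.
Total: 24 + 761 + 9 = 794 days.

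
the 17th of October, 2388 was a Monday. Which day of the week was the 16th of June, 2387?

Tuesday

Count forward from the earlier date (June 16, 2387) to the later (October 17, 2388):
Day-of-year of June 16, 2387: 167.
Day-of-year of October 17, 2388: 291.
2387 has 365 days, so 365 − 167 = 198 days remain in 2387.
Total: 198 + 291 = 489 days.
489 mod 7 = 6, so 6 days before Monday is Tuesday.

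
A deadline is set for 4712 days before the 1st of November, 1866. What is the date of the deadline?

the 7th of December, 1853

Count 4712 days before November 1, 1866:
Day-of-year of December 7, 1853: 341.
Day-of-year of November 1, 1866: 305.
1853 has 365 days, so 365 − 341 = 24 days remain in 1853.
Full years 1854–1865: 9 common + 3 leap = 9×365 + 3×366 = 4383 days.
Total: 24 + 4383 + 305 = 4712 days.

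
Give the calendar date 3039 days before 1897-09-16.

1889-05-22

Count 3039 days before September 16, 1897:
Day-of-year of May 22, 1889: 142.
Day-of-year of September 16, 1897: 259.
1889 has 365 days, so 365 − 142 = 223 days remain in 1889.
Full years 1890–1896: 5 common + 2 leap = 5×365 + 2×366 = 2557 days.
Total: 223 + 2557 + 259 = 3039 days.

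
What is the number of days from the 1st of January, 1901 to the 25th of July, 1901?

205

January 1901: 31 − 1 = 30 days remain.
Then February 1901 (28), March (31), April (30), May (31), June (30): 28 + 31 + 30 + 31 + 30 = 150 days.
July 1–25, 1901: 25 days.
Total: 30 + 150 + 25 = 205 days.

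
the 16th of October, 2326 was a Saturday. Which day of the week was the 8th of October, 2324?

Count forward from the earlier date (October 8, 2324) to the later (October 16, 2326):
October 2324: 31 − 8 = 23 days remain.
Then 23 full months totalling 699 days.
October 1–16, 2326: 16 days.
Total: 23 + 699 + 16 = 738 days.
738 mod 7 = 3, so 3 days before Saturday is Wednesday.

Wednesday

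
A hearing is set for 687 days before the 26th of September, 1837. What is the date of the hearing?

the 9th of November, 1835

Count 687 days before September 26, 1837:
Day-of-year of November 9, 1835: 313.
Day-of-year of September 26, 1837: 269.
1835 has 365 days, so 365 − 313 = 52 days remain in 1835.
Full years: 1836: 366. Sum = 366.
Total: 52 + 366 + 269 = 687 days.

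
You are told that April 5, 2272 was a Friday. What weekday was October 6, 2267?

Sunday

Count forward from the earlier date (October 6, 2267) to the later (April 5, 2272):
October 6, 2267 → October 6, 2268: 366 days (2268 is a leap year).
October 6, 2268 → October 6, 2269: 365 days.
October 6, 2269 → October 6, 2270: 365 days.
October 6, 2270 → October 6, 2271: 365 days.
October 2271: 31 − 6 = 25 days remain.
Then November (30), December (31), January (31), February 2272 (29), March (31): 30 + 31 + 31 + 29 + 31 = 152 days.
April 1–5, 2272: 5 days.
Residual: 182 days.
Total: 1643 days.
1643 mod 7 = 5, so 5 days before Friday is Sunday.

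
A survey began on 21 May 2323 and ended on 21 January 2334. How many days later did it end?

From May 21, 2323 to May 21, 2333: 10 years, of which 3 contain a Feb 29 — 7×365 + 3×366 = 3653 days.
May 2333: 31 − 21 = 10 days remain.
Then June (30), July (31), August (31), September (30), October (31), November (30), December (31): 30 + 31 + 31 + 30 + 31 + 30 + 31 = 214 days.
January 1–21, 2334: 21 days.
Residual: 245 days.
Total: 3898 days.

3898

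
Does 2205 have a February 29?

No

2205 is not a leap year.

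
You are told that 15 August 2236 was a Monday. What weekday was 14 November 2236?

Monday

August 2236: 31 − 15 = 16 days remain.
Then September (30), October (31): 30 + 31 = 61 days.
November 1–14, 2236: 14 days.
Total: 16 + 61 + 14 = 91 days.
91 is a multiple of 7, so 14 November 2236 falls on the same weekday: Monday.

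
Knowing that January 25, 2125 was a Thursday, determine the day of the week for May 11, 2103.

Count forward from the earlier date (May 11, 2103) to the later (January 25, 2125):
Day-of-year of May 11, 2103: 131.
Day-of-year of January 25, 2125: 25.
2103 has 365 days, so 365 − 131 = 234 days remain in 2103.
Full years 2104–2124: 15 common + 6 leap = 15×365 + 6×366 = 7671 days.
Total: 234 + 7671 + 25 = 7930 days.
7930 mod 7 = 6, so 6 days before Thursday is Friday.

Friday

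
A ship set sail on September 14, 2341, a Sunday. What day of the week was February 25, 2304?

Count forward from the earlier date (February 25, 2304) to the later (September 14, 2341):
Day-of-year of February 25, 2304: 56.
Day-of-year of September 14, 2341: 257.
2304 has 366 days, so 366 − 56 = 310 days remain in 2304.
Full years 2305–2340: 27 common + 9 leap = 27×365 + 9×366 = 13149 days.
Total: 310 + 13149 + 257 = 13716 days.
13716 mod 7 = 3, so 3 days before Sunday is Thursday.

Thursday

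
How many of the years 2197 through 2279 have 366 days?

Years divisible by 4: 2200, 2204, …, 2276 — 20 in all.
Of these, 2200 is divisible by 100 but not 400, so not leap.
Leap years: 20 − 1 = 19.

19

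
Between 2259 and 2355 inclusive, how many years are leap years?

23

Years divisible by 4: 2260, 2264, …, 2352 — 24 in all.
Of these, 2300 is divisible by 100 but not 400, so not leap.
Leap years: 24 − 1 = 23.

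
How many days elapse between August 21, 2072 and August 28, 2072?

Within August 2072: 28 − 21 = 7 days.

7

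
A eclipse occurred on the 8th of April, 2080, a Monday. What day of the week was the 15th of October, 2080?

April 2080: 30 − 8 = 22 days remain.
Then May (31), June (30), July (31), August (31), September (30): 31 + 30 + 31 + 31 + 30 = 153 days.
October 1–15, 2080: 15 days.
Total: 22 + 153 + 15 = 190 days.
190 mod 7 = 1, so 1 day after Monday is Tuesday.

Tuesday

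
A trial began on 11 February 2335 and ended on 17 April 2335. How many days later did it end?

February 2335: 28 − 11 = 17 days remain (2335 is not a leap year, so February has 28 days).
Then March (31): 31 days.
April 1–17, 2335: 17 days.
Total: 17 + 31 + 17 = 65 days.

65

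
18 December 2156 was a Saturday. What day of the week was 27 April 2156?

Tuesday

Count forward from the earlier date (April 27, 2156) to the later (December 18, 2156):
April 2156: 30 − 27 = 3 days remain.
Then May (31), June (30), July (31), August (31), September (30), October (31), November (30): 31 + 30 + 31 + 31 + 30 + 31 + 30 = 214 days.
December 1–18, 2156: 18 days.
Total: 3 + 214 + 18 = 235 days.
235 mod 7 = 4, so 4 days before Saturday is Tuesday.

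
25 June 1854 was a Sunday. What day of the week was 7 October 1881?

From June 25, 1854 to June 25, 1881: 27 years, of which 7 contain a Feb 29 — 20×365 + 7×366 = 9862 days.
June 1881: 30 − 25 = 5 days remain.
Then July (31), August (31), September (30): 31 + 31 + 30 = 92 days.
October 1–7, 1881: 7 days.
Residual: 104 days.
Total: 9966 days.
9966 mod 7 = 5, so 5 days after Sunday is Friday.

Friday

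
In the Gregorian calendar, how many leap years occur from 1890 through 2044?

38

Years divisible by 4: 1892, 1896, …, 2044 — 39 in all.
Of these, 1900 is divisible by 100 but not 400, so not leap.
2000 is divisible by 400, so still leap.
Leap years: 39 − 1 = 38.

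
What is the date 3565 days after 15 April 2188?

18 January 2198

Count 3565 days after April 15, 2188:
Day-of-year of April 15, 2188: 106.
Day-of-year of January 18, 2198: 18.
2188 has 366 days, so 366 − 106 = 260 days remain in 2188.
Full years 2189–2197: 7 common + 2 leap = 7×365 + 2×366 = 3287 days.
Total: 260 + 3287 + 18 = 3565 days.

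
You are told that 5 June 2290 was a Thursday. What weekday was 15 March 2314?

Sunday

From June 5, 2290 to June 5, 2313: 23 years, of which 5 contain a Feb 29 — 18×365 + 5×366 = 8400 days.
(2300 is not a leap year (divisible by 100 but not 400).)
June 2313: 30 − 5 = 25 days remain.
Then July (31), August (31), September (30), October (31), November (30), December (31), January (31), February 2314 (28): 31 + 31 + 30 + 31 + 30 + 31 + 31 + 28 = 243 days.
March 1–15, 2314: 15 days.
Residual: 283 days.
Total: 8683 days.
8683 mod 7 = 3, so 3 days after Thursday is Sunday.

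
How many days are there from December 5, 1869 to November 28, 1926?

Day-of-year of December 5, 1869: 339.
Day-of-year of November 28, 1926: 332.
1869 has 365 days, so 365 − 339 = 26 days remain in 1869.
Full years 1870–1925: 43 common + 13 leap = 43×365 + 13×366 = 20453 days.
Total: 26 + 20453 + 332 = 20811 days.

20811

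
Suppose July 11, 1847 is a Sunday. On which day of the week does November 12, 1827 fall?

Monday

Count forward from the earlier date (November 12, 1827) to the later (July 11, 1847):
Day-of-year of November 12, 1827: 316.
Day-of-year of July 11, 1847: 192.
1827 has 365 days, so 365 − 316 = 49 days remain in 1827.
Full years 1828–1846: 14 common + 5 leap = 14×365 + 5×366 = 6940 days.
Total: 49 + 6940 + 192 = 7181 days.
7181 mod 7 = 6, so 6 days before Sunday is Monday.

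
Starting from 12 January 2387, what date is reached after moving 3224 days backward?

16 March 2378

Count 3224 days before January 12, 2387:
From March 16, 2378 to March 16, 2386: 8 years, of which 2 contain a Feb 29 — 6×365 + 2×366 = 2922 days.
March 2386: 31 − 16 = 15 days remain.
Then 9 full months totalling 275 days.
January 1–12, 2387: 12 days.
Residual: 302 days.
Total: 3224 days.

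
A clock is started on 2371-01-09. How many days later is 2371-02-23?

January 2371: 31 − 9 = 22 days remain.
February 1–23, 2371: 23 days (2371 is not a leap year).
Total: 22 + 23 = 45 days.

45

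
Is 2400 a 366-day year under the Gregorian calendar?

Yes

2400 is a leap year (divisible by 400).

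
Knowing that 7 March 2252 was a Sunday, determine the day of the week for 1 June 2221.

Count forward from the earlier date (June 1, 2221) to the later (March 7, 2252):
Day-of-year of June 1, 2221: 152.
Day-of-year of March 7, 2252: 67.
2221 has 365 days, so 365 − 152 = 213 days remain in 2221.
Full years 2222–2251: 23 common + 7 leap = 23×365 + 7×366 = 10957 days.
Total: 213 + 10957 + 67 = 11237 days.
11237 mod 7 = 2, so 2 days before Sunday is Friday.

Friday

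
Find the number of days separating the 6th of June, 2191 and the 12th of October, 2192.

Day-of-year of June 6, 2191: 157.
Day-of-year of October 12, 2192: 286.
2191 has 365 days, so 365 − 157 = 208 days remain in 2191.
Total: 208 + 286 = 494 days.

494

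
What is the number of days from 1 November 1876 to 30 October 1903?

Day-of-year of November 1, 1876: 306.
Day-of-year of October 30, 1903: 303.
1876 has 366 days, so 366 − 306 = 60 days remain in 1876.
Full years 1877–1902: 21 common + 5 leap = 21×365 + 5×366 = 9495 days.
Total: 60 + 9495 + 303 = 9858 days.

9858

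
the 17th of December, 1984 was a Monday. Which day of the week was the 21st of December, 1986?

December 1984: 31 − 17 = 14 days remain.
Then 23 full months totalling 699 days.
December 1–21, 1986: 21 days.
Total: 14 + 699 + 21 = 734 days.
734 mod 7 = 6, so 6 days after Monday is Sunday.

Sunday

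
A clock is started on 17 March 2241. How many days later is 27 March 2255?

From March 17, 2241 to March 17, 2255: 14 years, of which 3 contain a Feb 29 — 11×365 + 3×366 = 5113 days.
Within March 2255: 27 − 17 = 10 days.
Total: 5123 days.

5123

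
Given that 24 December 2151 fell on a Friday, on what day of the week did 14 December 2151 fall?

Count forward from the earlier date (December 14, 2151) to the later (December 24, 2151):
Within December 2151: 24 − 14 = 10 days.
10 mod 7 = 3, so 3 days before Friday is Tuesday.

Tuesday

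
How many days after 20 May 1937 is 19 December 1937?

May 1937: 31 − 20 = 11 days remain.
Then June (30), July (31), August (31), September (30), October (31), November (30): 30 + 31 + 31 + 30 + 31 + 30 = 183 days.
December 1–19, 1937: 19 days.
Total: 11 + 183 + 19 = 213 days.

213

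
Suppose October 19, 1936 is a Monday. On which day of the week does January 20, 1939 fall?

October 19, 1936 → October 19, 1937: 365 days.
October 19, 1937 → October 19, 1938: 365 days.
October 1938: 31 − 19 = 12 days remain.
Then November (30), December (31): 30 + 31 = 61 days.
January 1–20, 1939: 20 days.
Residual: 93 days.
Total: 823 days.
823 mod 7 = 4, so 4 days after Monday is Friday.

Friday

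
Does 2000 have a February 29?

2000 is a leap year (divisible by 400).

Yes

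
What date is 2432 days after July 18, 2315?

March 15, 2322

Count 2432 days after July 18, 2315:
Day-of-year of July 18, 2315: 199.
Day-of-year of March 15, 2322: 74.
2315 has 365 days, so 365 − 199 = 166 days remain in 2315.
Full years: 2316: 366; 2317: 365; 2318: 365; 2319: 365; 2320: 366; 2321: 365. Sum = 2192.
Total: 166 + 2192 + 74 = 2432 days.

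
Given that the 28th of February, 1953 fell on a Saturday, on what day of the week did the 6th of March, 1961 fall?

Day-of-year of February 28, 1953: 59.
Day-of-year of March 6, 1961: 65.
1953 has 365 days, so 365 − 59 = 306 days remain in 1953.
Full years 1954–1960: 5 common + 2 leap = 5×365 + 2×366 = 2557 days.
Total: 306 + 2557 + 65 = 2928 days.
2928 mod 7 = 2, so 2 days after Saturday is Monday.

Monday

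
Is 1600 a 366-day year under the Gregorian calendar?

Yes

1600 is a leap year (divisible by 400).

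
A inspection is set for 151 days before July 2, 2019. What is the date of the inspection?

February 1, 2019

Count 151 days before July 2, 2019:
February 2019: 28 − 1 = 27 days remain (2019 is not a leap year, so February has 28 days).
Then March (31), April (30), May (31), June (30): 31 + 30 + 31 + 30 = 122 days.
July 1–2, 2019: 2 days.
Total: 27 + 122 + 2 = 151 days.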